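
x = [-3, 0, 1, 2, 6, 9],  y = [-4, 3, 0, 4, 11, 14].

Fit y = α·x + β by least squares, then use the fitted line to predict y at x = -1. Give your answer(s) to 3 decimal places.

Entries of MᵀM: Σx·x = 131, Σx = 15, Σ1 = 6.
And Σx·y = 212, Σy = 28.
Eliminating β: 6·(row 1) − 15·(row 2) gives 561·α = 6·212 − 15·28 = 852, so α = 284/187.
Then β = (28 − 15·(284/187))/6 = 488/561.
At x = -1: ŷ = (284/187)·(-1) + (488/561)·(1) = -364/561.

ŷ = -0.649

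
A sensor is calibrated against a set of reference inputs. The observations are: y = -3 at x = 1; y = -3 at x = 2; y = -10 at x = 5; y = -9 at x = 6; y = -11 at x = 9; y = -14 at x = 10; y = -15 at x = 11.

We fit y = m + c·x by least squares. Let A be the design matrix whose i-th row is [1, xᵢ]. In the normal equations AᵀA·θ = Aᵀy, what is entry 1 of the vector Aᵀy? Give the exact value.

Entry 1 ↔ basis 1, so (Aᵀy)_{1} = Σᵢ yᵢ = (1)·(-3) + (1)·(-3) + (1)·(-10) + (1)·(-9) + (1)·(-11) + (1)·(-14) + (1)·(-15) = -65.

-65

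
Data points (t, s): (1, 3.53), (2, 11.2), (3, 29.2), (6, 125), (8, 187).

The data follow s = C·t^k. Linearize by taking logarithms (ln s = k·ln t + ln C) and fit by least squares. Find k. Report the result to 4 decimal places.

Linearized form: ln s = k·ln t + ln C. From the 5 transformed points,
AᵀA = [[9.2219, 5.6630]; [5.6630, 5]], rhs = [24.9104, 17.1108]ᵀ  (here Σln t = 5.6630, Σ(ln t)² = 9.2219, Σln s = 17.1108, Σln t·ln s = 24.9104).
Δ = 9.2219·5 − (5.6630)² = 14.0403; k = (24.9104·5 − 5.6630·17.1108)/14.0403 = 1.96965, ln C = (9.2219·17.1108 − 5.6630·24.9104)/14.0403 = 1.19135.

k = 1.9696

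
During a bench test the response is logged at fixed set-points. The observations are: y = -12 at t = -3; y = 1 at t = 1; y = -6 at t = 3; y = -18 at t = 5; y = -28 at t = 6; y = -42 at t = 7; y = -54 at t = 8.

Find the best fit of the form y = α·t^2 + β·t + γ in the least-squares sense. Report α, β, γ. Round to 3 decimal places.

The normal equations are: 8581·α + 1197·β + 193·γ = -7133;  1197·α + 193·β + 27·γ = -965;  193·α + 27·β + 7·γ = -159.
Inverting the 3×3 Gram matrix, [α, β, γ]ᵀ = [-148934/148449, 56989/49483, 74966/148449]ᵀ.

α = -1.003, β = 1.152, γ = 0.505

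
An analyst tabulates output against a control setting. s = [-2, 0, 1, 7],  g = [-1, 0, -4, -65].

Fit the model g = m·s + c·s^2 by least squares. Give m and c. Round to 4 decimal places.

m = -1.8204, c = -1.0675

Compute the Gram sums: Σs·s = 54, Σs·s^2 = 336, Σs^2·s^2 = 2418.
And Σs·g = -457, Σs^2·g = -3193.
Determinant 54·2418 − 336² = 17676.
m = ((-457)·2418 − 336·(-3193))/17676 = -5363/2946; c = (54·(-3193) − 336·(-457))/17676 = -3145/2946.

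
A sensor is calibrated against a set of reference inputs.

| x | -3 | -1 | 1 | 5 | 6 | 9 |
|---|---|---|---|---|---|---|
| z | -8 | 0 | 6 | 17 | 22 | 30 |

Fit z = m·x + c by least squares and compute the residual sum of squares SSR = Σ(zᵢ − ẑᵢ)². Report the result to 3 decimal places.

SSR = 3.803

MᵀM·[m, c]ᵀ = Mᵀz reads: 153·m + 17·c = 517;  17·m + 6·c = 67.
(Σx·x = 153, Σx = 17, Σ1 = 6, Σx·z = 517, Σz = 67.)
det = 153·6 − 17² = 629.
m = (517·6 − 17·67)/629 = 1963/629; c = (153·67 − 17·517)/629 = 86/37.
Residuals: -605/629, 501/629, 349/629, -584/629, 598/629, -7/17; SSR = 2392/629.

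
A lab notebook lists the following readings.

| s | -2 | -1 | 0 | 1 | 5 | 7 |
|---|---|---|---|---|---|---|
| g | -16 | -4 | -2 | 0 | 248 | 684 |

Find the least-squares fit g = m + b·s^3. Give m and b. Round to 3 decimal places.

m = -1.534, b = 1.998

The normal equations are: 6·m + 460·b = 910;  460·m + 133340·b = 265744.
(Σ1 = 6, Σs^3 = 460, Σs^3·s^3 = 133340, Σg = 910, Σs^3·g = 265744.)
det = 6·133340 − 460² = 588440.
m = (910·133340 − 460·265744)/588440 = -22571/14711; b = (6·265744 − 460·910)/588440 = 146983/73555.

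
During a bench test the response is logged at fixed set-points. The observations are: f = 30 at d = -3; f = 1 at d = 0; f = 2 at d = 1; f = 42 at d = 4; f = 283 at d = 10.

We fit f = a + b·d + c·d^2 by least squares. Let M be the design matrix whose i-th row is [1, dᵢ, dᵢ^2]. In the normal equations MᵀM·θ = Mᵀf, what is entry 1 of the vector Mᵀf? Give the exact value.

358

Entry 1 ↔ basis 1, so (Mᵀf)_{1} = Σᵢ fᵢ = (1)·(30) + (1)·(1) + (1)·(2) + (1)·(42) + (1)·(283) = 358.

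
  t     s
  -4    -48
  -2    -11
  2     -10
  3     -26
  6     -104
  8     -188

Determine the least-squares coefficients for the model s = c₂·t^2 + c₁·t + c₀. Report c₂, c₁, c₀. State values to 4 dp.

c₂ = -2.9838, c₁ = 0.2716, c₀ = 1.0522

Forming AᵀA = [[5761, 691, 133]; [691, 133, 13]; [133, 13, 6]] and Aᵀs = [-16862, -2012, -387]ᵀ gives AᵀA·[c₂, c₁, c₀]ᵀ = Aᵀs.
Inverting the 3×3 Gram matrix, [c₂, c₁, c₀]ᵀ = [-197831/66302, 18005/66302, 34882/33151]ᵀ.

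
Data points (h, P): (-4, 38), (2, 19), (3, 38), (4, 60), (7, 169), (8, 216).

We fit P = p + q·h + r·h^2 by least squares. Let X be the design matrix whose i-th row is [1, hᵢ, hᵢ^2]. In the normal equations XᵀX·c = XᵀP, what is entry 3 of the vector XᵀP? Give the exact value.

24091

Entry 3 ↔ basis h^2, so (XᵀP)_{3} = Σᵢ (h^2)·Pᵢ = (16)·(38) + (4)·(19) + (9)·(38) + (16)·(60) + (49)·(169) + (64)·(216) = 24091.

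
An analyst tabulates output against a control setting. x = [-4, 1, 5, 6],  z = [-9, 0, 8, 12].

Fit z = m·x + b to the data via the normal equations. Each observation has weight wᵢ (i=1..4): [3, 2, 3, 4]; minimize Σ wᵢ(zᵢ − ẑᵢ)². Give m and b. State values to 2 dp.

The normal system AᵀWA·[m, b]ᵀ = AᵀWz is [[269, 29]; [29, 12]]·[m, b]ᵀ = [516, 45]ᵀ.
det = 269·12 − 29² = 2387.
m = (516·12 − 29·45)/2387 = 4887/2387; b = (269·45 − 29·516)/2387 = -2859/2387.

m = 2.05, b = -1.20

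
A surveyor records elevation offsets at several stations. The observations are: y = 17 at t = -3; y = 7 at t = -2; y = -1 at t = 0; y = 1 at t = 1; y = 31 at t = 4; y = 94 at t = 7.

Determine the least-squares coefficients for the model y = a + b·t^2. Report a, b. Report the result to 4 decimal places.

The normal system MᵀM·[a, b]ᵀ = Mᵀy is [[6, 79]; [79, 2755]]·[a, b]ᵀ = [149, 5284]ᵀ.
det = 6·2755 − 79² = 10289.
a = (149·2755 − 79·5284)/10289 = -6941/10289; b = (6·5284 − 79·149)/10289 = 19933/10289.

a = -0.6746, b = 1.9373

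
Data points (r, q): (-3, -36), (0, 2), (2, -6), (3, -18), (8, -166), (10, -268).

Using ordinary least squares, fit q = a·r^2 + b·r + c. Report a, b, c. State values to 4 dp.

Setting ∂/∂a … = 0 gives: 14274·a + 1520·b + 186·c = -37934;  1520·a + 186·b + 20·c = -3966;  186·a + 20·b + 6·c = -492.
Solving the 3×3 system (Gaussian elimination) gives a = -459989/153966, b = 78024/25661, c = 73967/153966.

a = -2.9876, b = 3.0406, c = 0.4804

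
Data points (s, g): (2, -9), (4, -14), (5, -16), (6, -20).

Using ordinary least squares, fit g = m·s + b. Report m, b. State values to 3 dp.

m = -2.657, b = -3.457

The normal equations are: 81·m + 17·b = -274;  17·m + 4·b = -59.
Determinant 81·4 − 17² = 35.
m = ((-274)·4 − 17·(-59))/35 = -93/35; b = (81·(-59) − 17·(-274))/35 = -121/35.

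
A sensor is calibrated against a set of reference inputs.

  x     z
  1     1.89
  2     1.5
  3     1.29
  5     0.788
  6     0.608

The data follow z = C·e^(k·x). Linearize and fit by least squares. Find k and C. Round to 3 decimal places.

k = -0.225, C = 2.405

Linearized form: ln z = k·x + ln C. From the 5 transformed points,
Σx = 17.0000, Σ(x)² = 75.0000, Σln z = 0.5608, Σx·ln z = -1.9653.
Equations: 75.0000·k + 17.0000·ln C = -1.9653;  17.0000·k + 5·ln C = 0.5608.
Solving (det = 86.0000): k = -0.22513, ln C = 0.87761, so C = exp(0.87761) = 2.40514.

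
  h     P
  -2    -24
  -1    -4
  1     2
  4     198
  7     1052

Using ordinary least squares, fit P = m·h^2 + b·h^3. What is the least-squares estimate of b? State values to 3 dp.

b = 3.044

Sums needed: Σh^2·h^2 = 2675, Σh^2·h^3 = 17799, Σh^3·h^3 = 121811.
For AᵀP: Σh^2·P = 54618, Σh^3·P = 373706.
So AᵀA·[m, b]ᵀ = AᵀP: [[2675, 17799]; [17799, 121811]]·[m, b]ᵀ = [54618, 373706]ᵀ.
Eliminating b: 121811·(row 1) − 17799·(row 2) gives 9040024·m = 121811·54618 − 17799·373706 = 1480104, so m = 185013/1130003.
Then b = (373706 − 17799·(185013/1130003))/121811 = 3439721/1130003.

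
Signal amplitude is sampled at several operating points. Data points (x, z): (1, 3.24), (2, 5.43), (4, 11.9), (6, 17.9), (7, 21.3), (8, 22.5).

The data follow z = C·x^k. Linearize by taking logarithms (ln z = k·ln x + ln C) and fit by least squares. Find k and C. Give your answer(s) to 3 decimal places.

k = 0.975, C = 3.055

Linearized form: ln z = k·ln x + ln C. From the 6 transformed points,
Σln x = 7.8966, Σ(ln x)² = 13.7233, Σln z = 14.4011, Σln x·ln z = 22.2012.
Equations: 13.7233·k + 7.8966·ln C = 22.2012;  7.8966·k + 6·ln C = 14.4011.
Δ = 13.7233·6 − (7.8966)² = 19.9843; k = (22.2012·6 − 7.8966·14.4011)/19.9843 = 0.97518, ln C = (13.7233·14.4011 − 7.8966·22.2012)/19.9843 = 1.11675, so C = exp(1.11675) = 3.05492.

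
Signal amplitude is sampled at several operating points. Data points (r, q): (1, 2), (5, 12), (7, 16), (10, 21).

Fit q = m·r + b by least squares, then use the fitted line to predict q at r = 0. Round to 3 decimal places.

Compute the Gram sums: Σr·r = 175, Σr = 23, Σ1 = 4.
Right-hand side: Σr·q = 384, Σq = 51.
Normal equations: [[175, 23]; [23, 4]]·[m, b]ᵀ = [384, 51]ᵀ.
Determinant 175·4 − 23² = 171.
m = (384·4 − 23·51)/171 = 121/57; b = (175·51 − 23·384)/171 = 31/57.
At r = 0: q̂ = (121/57)·(0) + (31/57)·(1) = 31/57.

q̂ = 0.544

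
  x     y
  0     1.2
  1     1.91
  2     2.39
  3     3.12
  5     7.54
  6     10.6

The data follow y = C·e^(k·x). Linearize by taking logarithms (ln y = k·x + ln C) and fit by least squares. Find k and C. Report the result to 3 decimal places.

Taking logs, ln y = k·x + ln C, so regress ln y on x.
XᵀX = [[75.0000, 17.0000]; [17.0000, 6]], rhs = [30.0694, 7.2196]ᵀ  (here Σx = 17.0000, Σ(x)² = 75.0000, Σln y = 7.2196, Σx·ln y = 30.0694).
Slope k = (n·Σx·ln y − Σx·Σln y)/(n·Σ(x)² − (Σx)²) = (6·30.0694 − 17.0000·7.2196)/161.0000 = 0.35828; ln C = (Σln y − k·Σx)/n = 0.18815, so C = exp(0.18815) = 1.20701.

k = 0.358, C = 1.207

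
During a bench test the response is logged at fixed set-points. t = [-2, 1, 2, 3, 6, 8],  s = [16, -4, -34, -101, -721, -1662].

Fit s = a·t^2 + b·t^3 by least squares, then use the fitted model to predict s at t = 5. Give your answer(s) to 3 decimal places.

Compute the Gram sums: Σt^2·t^2 = 5506, Σt^2·t^3 = 40788, Σt^3·t^3 = 309658.
And Σt^2·s = -133309, Σt^3·s = -1009811.
XᵀX·[a, b]ᵀ = Xᵀs becomes [[5506, 40788]; [40788, 309658]]·[a, b]ᵀ = [-133309, -1009811]ᵀ.
det = 5506·309658 − 40788² = 41316004.
a = ((-133309)·309658 − 40788·(-1009811))/41316004 = -46013627/20658002; b = (5506·(-1009811) − 40788·(-133309))/41316004 = -61305937/20658002.
At t = 5: ŝ = (-46013627/20658002)·(25) + (-61305937/20658002)·(125) = -4406791400/10329001.

ŝ = -426.643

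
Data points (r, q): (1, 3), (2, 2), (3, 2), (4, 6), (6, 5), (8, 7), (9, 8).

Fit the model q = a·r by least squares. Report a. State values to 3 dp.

a = 0.924

XᵀX·[a]ᵀ = Xᵀq reads: 211·a = 195.
Hence a = 195 / 211 ≈ 0.924171.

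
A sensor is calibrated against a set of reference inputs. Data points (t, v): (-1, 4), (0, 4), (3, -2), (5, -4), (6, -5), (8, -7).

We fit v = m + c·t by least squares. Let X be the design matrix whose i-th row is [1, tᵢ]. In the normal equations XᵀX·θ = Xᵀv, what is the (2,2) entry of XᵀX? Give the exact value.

Row 2 ↔ basis t, column 2 ↔ basis t, so (XᵀX)_{2,2} = Σᵢ (t)·(t) = (-1)·(-1) + (0)·(0) + (3)·(3) + (5)·(5) + (6)·(6) + (8)·(8) = 135.

135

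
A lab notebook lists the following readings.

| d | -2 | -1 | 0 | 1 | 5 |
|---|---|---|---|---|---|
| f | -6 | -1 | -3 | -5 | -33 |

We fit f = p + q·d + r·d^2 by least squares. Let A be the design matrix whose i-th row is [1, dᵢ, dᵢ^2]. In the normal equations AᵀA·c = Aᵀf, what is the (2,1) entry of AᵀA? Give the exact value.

3

Row 2 ↔ basis d, column 1 ↔ basis 1, so (AᵀA)_{2,1} = Σᵢ d = (-2)·(1) + (-1)·(1) + (0)·(1) + (1)·(1) + (5)·(1) = 3.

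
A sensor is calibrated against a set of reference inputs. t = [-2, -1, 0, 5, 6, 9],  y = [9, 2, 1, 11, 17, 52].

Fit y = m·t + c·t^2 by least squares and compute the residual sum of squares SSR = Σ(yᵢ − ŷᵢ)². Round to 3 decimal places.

Entries of MᵀM: Σt·t = 147, Σt·t^2 = 1061, Σt^2·t^2 = 8499.
And Σt·y = 605, Σt^2·y = 5137.
So MᵀM·[m, c]ᵀ = Mᵀy: [[147, 1061]; [1061, 8499]]·[m, c]ᵀ = [605, 5137]ᵀ.
Δ = 147·8499 − 1061² = 123632.
m = (605·8499 − 1061·5137)/123632 = -154231/61816; c = (147·5137 − 1061·605)/123632 = 56617/61816.
Residuals: 10707/30908, -10902/7727, 1, 17853/30908, -30977/30908, 8267/30908; SSR = 139713/30908.

SSR = 4.520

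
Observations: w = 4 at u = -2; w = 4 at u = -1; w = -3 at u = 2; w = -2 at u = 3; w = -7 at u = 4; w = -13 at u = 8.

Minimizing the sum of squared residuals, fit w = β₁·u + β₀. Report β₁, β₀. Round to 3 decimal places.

β₁ = -1.781, β₀ = 1.321

The normal equations are: 98·β₁ + 14·β₀ = -156;  14·β₁ + 6·β₀ = -17.
Eliminating β₀: 6·(row 1) − 14·(row 2) gives 392·β₁ = 6·(-156) − 14·(-17) = -698, so β₁ = -349/196.
Then β₀ = ((-17) − 14·(-349/196))/6 = 37/28.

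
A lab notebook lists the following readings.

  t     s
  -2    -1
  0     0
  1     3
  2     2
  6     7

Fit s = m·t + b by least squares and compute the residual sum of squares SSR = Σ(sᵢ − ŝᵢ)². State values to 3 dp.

Normal-equation sums: Σt·t = 45, Σt = 7, Σ1 = 5.
Right-hand side: Σt·s = 51, Σs = 11.
det = 45·5 − 7² = 176.
m = (51·5 − 7·11)/176 = 89/88; b = (45·11 − 7·51)/176 = 69/88.
Residuals: 21/88, -69/88, 53/44, -71/88, 13/88; SSR = 123/44.

SSR = 2.795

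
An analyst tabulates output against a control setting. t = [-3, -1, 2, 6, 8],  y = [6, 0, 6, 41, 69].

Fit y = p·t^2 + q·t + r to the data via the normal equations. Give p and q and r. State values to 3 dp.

p = 0.951, q = 1.008, r = 0.287

Entries of MᵀM: Σt^2·t^2 = 5490, Σt^2·t = 708, Σt^2 = 114, Σt·t = 114, Σt = 12, Σ1 = 5.
For Mᵀy: Σt^2·y = 5970, Σt·y = 792, Σy = 122.
Normal equations: [[5490, 708, 114]; [708, 114, 12]; [114, 12, 5]]·[p, q, r]ᵀ = [5970, 792, 122]ᵀ.
Solving the 3×3 system (Gaussian elimination) gives p = 7611/7999, q = 8062/7999, r = 2296/7999.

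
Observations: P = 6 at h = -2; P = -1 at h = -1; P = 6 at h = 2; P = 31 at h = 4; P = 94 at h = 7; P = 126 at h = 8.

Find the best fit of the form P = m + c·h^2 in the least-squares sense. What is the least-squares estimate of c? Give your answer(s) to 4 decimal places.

c = 1.9898

The normal system AᵀA·[m, c]ᵀ = AᵀP is [[6, 138]; [138, 6786]]·[m, c]ᵀ = [262, 13213]ᵀ.
Eliminating c: 6786·(row 1) − 138·(row 2) gives 21672·m = 6786·262 − 138·13213 = -45462, so m = -7577/3612.
Then c = (13213 − 138·(-7577/3612))/6786 = 7187/3612.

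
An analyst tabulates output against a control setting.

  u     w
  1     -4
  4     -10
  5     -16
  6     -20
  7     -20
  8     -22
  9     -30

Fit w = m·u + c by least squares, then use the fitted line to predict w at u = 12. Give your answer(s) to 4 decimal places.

ŵ = -36.6579

The normal equations are: 272·m + 40·c = -830;  40·m + 7·c = -122.
(Σu·u = 272, Σu = 40, Σ1 = 7, Σu·w = -830, Σw = -122.)
det = 272·7 − 40² = 304.
m = ((-830)·7 − 40·(-122))/304 = -465/152; c = (272·(-122) − 40·(-830))/304 = 1/19.
At u = 12: ŵ = (-465/152)·(12) + (1/19)·(1) = -1393/38.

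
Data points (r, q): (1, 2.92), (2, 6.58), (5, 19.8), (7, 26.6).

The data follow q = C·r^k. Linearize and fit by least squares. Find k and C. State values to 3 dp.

k = 1.152, C = 2.952

Taking logs, ln q = k·ln r + ln C, so regress ln q on ln r.
Σln r = 4.2485, Σ(ln r)² = 6.8573, Σln q = 9.2222, Σln r·ln q = 12.4955.
Normal system: [[6.8573, 4.2485]; [4.2485, 4]]·[k, ln C]ᵀ = [12.4955, 9.2222]ᵀ.
Slope k = (n·Σln r·ln q − Σln r·Σln q)/(n·Σ(ln r)² − (Σln r)²) = (4·12.4955 − 4.2485·9.2222)/9.3795 = 1.15162; ln C = (Σln q − k·Σln r)/n = 1.08239, so C = exp(1.08239) = 2.95173.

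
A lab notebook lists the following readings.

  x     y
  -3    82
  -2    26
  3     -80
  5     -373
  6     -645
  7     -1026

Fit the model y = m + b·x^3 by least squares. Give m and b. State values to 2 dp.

The normal system MᵀM·[m, b]ᵀ = Mᵀy is [[6, 676]; [676, 181452]]·[m, b]ᵀ = [-2016, -542445]ᵀ.
Determinant 6·181452 − 676² = 631736.
m = ((-2016)·181452 − 676·(-542445))/631736 = 221397/157934; b = (6·(-542445) − 676·(-2016))/631736 = -945927/315868.

m = 1.40, b = -2.99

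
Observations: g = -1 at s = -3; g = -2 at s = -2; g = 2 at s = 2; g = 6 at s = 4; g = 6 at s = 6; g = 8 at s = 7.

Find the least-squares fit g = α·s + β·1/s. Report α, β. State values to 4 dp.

α = 1.1350, β = -1.1553

Compute the Gram sums: Σs·s = 118, Σs·1/s = 6, Σ1/s·1/s = 5093/7056.
Right-hand side: Σs·g = 127, Σ1/s·g = 251/42.
AᵀA·[α, β]ᵀ = Aᵀg becomes [[118, 6]; [6, 5093/7056]]·[α, β]ᵀ = [127, 251/42]ᵀ.
Determinant 118·(5093/7056) − 6² = 173479/3528.
α = (127·(5093/7056) − 6·(251/42))/(173479/3528) = 393803/346958; β = (118·(251/42) − 6·127)/(173479/3528) = -200424/173479.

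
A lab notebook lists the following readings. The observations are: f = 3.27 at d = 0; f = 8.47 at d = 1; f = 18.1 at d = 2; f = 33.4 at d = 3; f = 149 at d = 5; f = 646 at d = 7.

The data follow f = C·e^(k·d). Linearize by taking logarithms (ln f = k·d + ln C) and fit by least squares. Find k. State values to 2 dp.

Let Y = ln f. Fitting Y = k·d + ln C by least squares:
XᵀX = [[88.0000, 18.0000]; [18.0000, 6]], rhs = [88.7694, 21.2005]ᵀ  (here Σd = 18.0000, Σ(d)² = 88.0000, Σln f = 21.2005, Σd·ln f = 88.7694).
Slope k = (n·Σd·ln f − Σd·Σln f)/(n·Σ(d)² − (Σd)²) = (6·88.7694 − 18.0000·21.2005)/204.0000 = 0.74023; ln C = (Σln f − k·Σd)/n = 1.31274.

k = 0.74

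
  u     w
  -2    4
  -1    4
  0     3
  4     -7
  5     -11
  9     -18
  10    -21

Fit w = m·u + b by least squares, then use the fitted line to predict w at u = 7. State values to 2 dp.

ŵ = -14.11

Forming XᵀX = [[227, 25]; [25, 7]] and Xᵀw = [-467, -46]ᵀ gives XᵀX·[m, b]ᵀ = Xᵀw.
Eliminating b: 7·(row 1) − 25·(row 2) gives 964·m = 7·(-467) − 25·(-46) = -2119, so m = -2119/964.
Then b = ((-46) − 25·(-2119/964))/7 = 1233/964.
At u = 7: ŵ = (-2119/964)·(7) + (1233/964)·(1) = -3400/241.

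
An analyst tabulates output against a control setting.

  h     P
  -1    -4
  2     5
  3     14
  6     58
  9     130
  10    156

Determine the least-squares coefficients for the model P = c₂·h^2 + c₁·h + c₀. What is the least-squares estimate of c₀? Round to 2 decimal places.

c₀ = -3.95

Compute the Gram sums: Σh^2·h^2 = 17955, Σh^2·h = 1979, Σh^2 = 231, Σh·h = 231, Σh = 29, Σ1 = 6.
Right-hand side: Σh^2·P = 28360, Σh·P = 3134, ΣP = 359.
AᵀA·[c₂, c₁, c₀]ᵀ = AᵀP becomes [[17955, 1979, 231]; [1979, 231, 29]; [231, 29, 6]]·[c₂, c₁, c₀]ᵀ = [28360, 3134, 359]ᵀ.
Inverting the 3×3 Gram matrix, [c₂, c₁, c₀]ᵀ = [17113/11877, 34018/19795, -234311/59385]ᵀ.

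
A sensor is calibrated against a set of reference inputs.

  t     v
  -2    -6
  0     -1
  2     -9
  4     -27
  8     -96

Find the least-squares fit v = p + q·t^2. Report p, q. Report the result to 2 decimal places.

p = -1.79, q = -1.48

The normal system AᵀA·[p, q]ᵀ = Aᵀv is [[5, 88]; [88, 4384]]·[p, q]ᵀ = [-139, -6636]ᵀ.
Eliminating q: 4384·(row 1) − 88·(row 2) gives 14176·p = 4384·(-139) − 88·(-6636) = -25408, so p = -794/443.
Then q = ((-6636) − 88·(-794/443))/4384 = -5237/3544.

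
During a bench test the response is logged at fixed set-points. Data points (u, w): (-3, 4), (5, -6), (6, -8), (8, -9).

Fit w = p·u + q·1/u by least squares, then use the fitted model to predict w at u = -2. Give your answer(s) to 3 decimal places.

ŵ = 3.331

The normal system AᵀA·[p, q]ᵀ = Aᵀw is [[134, 4]; [4, 2801/14400]]·[p, q]ᵀ = [-162, -599/120]ᵀ.
Determinant 134·(2801/14400) − 4² = 72467/7200.
p = ((-162)·(2801/14400) − 4·(-599/120))/(72467/7200) = -83121/72467; q = (134·(-599/120) − 4·(-162))/(72467/7200) = -150360/72467.
At u = -2: ŵ = (-83121/72467)·(-2) + (-150360/72467)·(-1/2) = 241422/72467.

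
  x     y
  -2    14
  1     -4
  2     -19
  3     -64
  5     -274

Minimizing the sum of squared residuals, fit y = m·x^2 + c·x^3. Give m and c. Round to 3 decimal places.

AᵀA·[m, c]ᵀ = Aᵀy reads: 739·m + 3369·c = -7450;  3369·m + 16483·c = -36246.
Determinant 739·16483 − 3369² = 830776.
m = ((-7450)·16483 − 3369·(-36246))/830776 = -85697/103847; c = (739·(-36246) − 3369·(-7450))/830776 = -210843/103847.

m = -0.825, c = -2.030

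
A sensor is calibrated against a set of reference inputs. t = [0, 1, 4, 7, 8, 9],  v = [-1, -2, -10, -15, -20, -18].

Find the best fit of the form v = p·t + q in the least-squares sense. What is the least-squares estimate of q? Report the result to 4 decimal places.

q = -0.7647

The normal equations are: 211·p + 29·q = -469;  29·p + 6·q = -66.
det = 211·6 − 29² = 425.
p = ((-469)·6 − 29·(-66))/425 = -36/17; q = (211·(-66) − 29·(-469))/425 = -13/17.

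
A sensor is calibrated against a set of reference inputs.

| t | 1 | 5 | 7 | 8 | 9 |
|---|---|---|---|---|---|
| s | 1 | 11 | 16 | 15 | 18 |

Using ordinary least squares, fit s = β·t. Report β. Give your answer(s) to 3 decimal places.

β = 2.045

Compute the Gram sums: Σt·t = 220.
Moment sums: Σt·s = 450.
XᵀX·[β]ᵀ = Xᵀs becomes [[220]]·[β]ᵀ = [450]ᵀ.
β = 450/220 = 2.04545.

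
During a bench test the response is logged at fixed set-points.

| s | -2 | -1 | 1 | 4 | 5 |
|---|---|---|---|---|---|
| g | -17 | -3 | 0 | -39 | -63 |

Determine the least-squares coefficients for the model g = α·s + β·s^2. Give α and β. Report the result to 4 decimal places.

Normal-equation sums: Σs·s = 47, Σs·s^2 = 181, Σs^2·s^2 = 899.
For Mᵀg: Σs·g = -434, Σs^2·g = -2270.
Normal equations: [[47, 181]; [181, 899]]·[α, β]ᵀ = [-434, -2270]ᵀ.
Determinant 47·899 − 181² = 9492.
α = ((-434)·899 − 181·(-2270))/9492 = 5176/2373; β = (47·(-2270) − 181·(-434))/9492 = -7034/2373.

α = 2.1812, β = -2.9642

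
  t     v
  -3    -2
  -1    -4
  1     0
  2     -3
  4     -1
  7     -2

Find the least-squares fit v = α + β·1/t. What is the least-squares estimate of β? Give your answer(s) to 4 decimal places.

The normal equations are: 6·α + (47/84)·β = -12;  (47/84)·α + (17245/7056)·β = 221/84.
(Σ1 = 6, Σ1/t = 47/84, Σ1/t·1/t = 17245/7056, Σv = -12, Σ1/t·v = 221/84.)
Δ = 6·(17245/7056) − (47/84)² = 101261/7056.
α = ((-12)·(17245/7056) − (47/84)·(221/84))/(101261/7056) = -217327/101261; β = (6·(221/84) − (47/84)·(-12))/(101261/7056) = 158760/101261.

β = 1.5678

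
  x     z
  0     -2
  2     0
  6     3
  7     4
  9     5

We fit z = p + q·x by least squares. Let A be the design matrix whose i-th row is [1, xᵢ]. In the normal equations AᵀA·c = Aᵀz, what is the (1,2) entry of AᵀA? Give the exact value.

24

Row 1 ↔ basis 1, column 2 ↔ basis x, so (AᵀA)_{1,2} = Σᵢ x = (1)·(0) + (1)·(2) + (1)·(6) + (1)·(7) + (1)·(9) = 24.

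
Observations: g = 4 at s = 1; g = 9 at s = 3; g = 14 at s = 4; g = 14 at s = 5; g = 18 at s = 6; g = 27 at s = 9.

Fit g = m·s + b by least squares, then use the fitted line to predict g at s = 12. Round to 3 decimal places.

Entries of MᵀM: Σs·s = 168, Σs = 28, Σ1 = 6.
Right-hand side: Σs·g = 508, Σg = 86.
So MᵀM·[m, b]ᵀ = Mᵀg: [[168, 28]; [28, 6]]·[m, b]ᵀ = [508, 86]ᵀ.
Δ = 168·6 − 28² = 224.
m = (508·6 − 28·86)/224 = 20/7; b = (168·86 − 28·508)/224 = 1.
At s = 12: ĝ = (20/7)·(12) + (1)·(1) = 247/7.

ĝ = 35.286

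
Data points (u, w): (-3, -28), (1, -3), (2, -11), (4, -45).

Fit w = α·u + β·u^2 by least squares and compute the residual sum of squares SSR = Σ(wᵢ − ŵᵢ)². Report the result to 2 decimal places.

Forming XᵀX = [[30, 46]; [46, 354]] and Xᵀw = [-121, -1019]ᵀ gives XᵀX·[α, β]ᵀ = Xᵀw.
Δ = 30·354 − 46² = 8504.
α = ((-121)·354 − 46·(-1019))/8504 = 505/1063; β = (30·(-1019) − 46·(-121))/8504 = -6251/2126.
Residuals: -239/2126, -1137/2126, -201/1063, 153/1063; SSR = 755/2126.

SSR = 0.36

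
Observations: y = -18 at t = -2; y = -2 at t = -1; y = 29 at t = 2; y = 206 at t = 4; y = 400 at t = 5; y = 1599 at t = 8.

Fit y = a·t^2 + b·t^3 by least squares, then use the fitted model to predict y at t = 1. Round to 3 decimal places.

ŷ = 4.002

Normal-equation sums: Σt^2·t^2 = 5010, Σt^2·t^3 = 36916, Σt^3·t^3 = 281994.
Right-hand side: Σt^2·y = 115674, Σt^3·y = 882250.
det = 5010·281994 − 36916² = 49998884.
a = (115674·281994 − 36916·882250)/49998884 = 12558239/12499721; b = (5010·882250 − 36916·115674)/49998884 = 37462779/12499721.
At t = 1: ŷ = (12558239/12499721)·(1) + (37462779/12499721)·(1) = 50021018/12499721.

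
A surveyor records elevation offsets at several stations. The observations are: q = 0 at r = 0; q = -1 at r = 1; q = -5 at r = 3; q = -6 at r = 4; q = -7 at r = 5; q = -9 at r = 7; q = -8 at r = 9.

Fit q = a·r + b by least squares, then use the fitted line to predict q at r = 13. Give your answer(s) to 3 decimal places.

From the data, Σr·r = 181, Σr = 29, Σ1 = 7.
And Σr·q = -210, Σq = -36.
Δ = 181·7 − 29² = 426.
a = ((-210)·7 − 29·(-36))/426 = -1; b = (181·(-36) − 29·(-210))/426 = -1.
At r = 13: q̂ = (-1)·(13) + (-1)·(1) = -14.

q̂ = -14.000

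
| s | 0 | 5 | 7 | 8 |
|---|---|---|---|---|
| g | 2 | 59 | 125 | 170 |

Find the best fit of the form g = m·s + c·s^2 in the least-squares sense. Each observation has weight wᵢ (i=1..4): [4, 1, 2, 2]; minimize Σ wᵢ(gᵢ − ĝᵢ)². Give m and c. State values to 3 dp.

m = -4.310, c = 3.186

XᵀWX·[m, c]ᵀ = XᵀWg reads: 251·m + 1835·c = 4765;  1835·m + 13619·c = 35485.
(Σwᵢ·s·s = 251, Σwᵢ·s·s^2 = 1835, Σwᵢ·s^2·s^2 = 13619, Σwᵢ·s·g = 4765, Σwᵢ·s^2·g = 35485.)
det = 251·13619 − 1835² = 51144.
m = (4765·13619 − 1835·35485)/51144 = -9185/2131; c = (251·35485 − 1835·4765)/51144 = 6790/2131.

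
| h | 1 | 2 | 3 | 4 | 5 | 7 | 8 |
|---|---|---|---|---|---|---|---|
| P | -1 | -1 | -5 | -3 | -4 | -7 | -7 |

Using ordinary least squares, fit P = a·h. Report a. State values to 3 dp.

Setting ∂/∂a … = 0 gives: 168·a = -155.
Hence a = -155 / 168 ≈ -0.922619.

a = -0.923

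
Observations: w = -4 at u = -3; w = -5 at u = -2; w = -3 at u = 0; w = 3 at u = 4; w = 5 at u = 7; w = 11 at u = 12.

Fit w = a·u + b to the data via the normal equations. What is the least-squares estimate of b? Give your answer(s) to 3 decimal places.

Normal-equation sums: Σu·u = 222, Σu = 18, Σ1 = 6.
And Σu·w = 201, Σw = 7.
Normal equations: [[222, 18]; [18, 6]]·[a, b]ᵀ = [201, 7]ᵀ.
Determinant 222·6 − 18² = 1008.
a = (201·6 − 18·7)/1008 = 15/14; b = (222·7 − 18·201)/1008 = -43/21.

b = -2.048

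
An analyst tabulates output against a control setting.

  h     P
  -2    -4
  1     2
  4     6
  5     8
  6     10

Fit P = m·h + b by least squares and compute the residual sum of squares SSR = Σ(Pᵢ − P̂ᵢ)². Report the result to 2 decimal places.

SSR = 0.73

With design matrix X, XᵀX = [[82, 14]; [14, 5]] and XᵀP = [134, 22]ᵀ.
Eliminating b: 5·(row 1) − 14·(row 2) gives 214·m = 5·134 − 14·22 = 362, so m = 181/107.
Then b = (22 − 14·(181/107))/5 = -36/107.
Residuals: -30/107, 69/107, -46/107, -13/107, 20/107; SSR = 78/107.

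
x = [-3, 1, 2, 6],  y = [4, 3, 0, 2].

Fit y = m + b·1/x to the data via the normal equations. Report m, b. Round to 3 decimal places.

m = 2.603, b = -1.059

From the data, Σ1 = 4, Σ1/x = 4/3, Σ1/x·1/x = 25/18.
And Σy = 9, Σ1/x·y = 2.
Δ = 4·(25/18) − (4/3)² = 34/9.
m = (9·(25/18) − (4/3)·2)/(34/9) = 177/68; b = (4·2 − (4/3)·9)/(34/9) = -18/17.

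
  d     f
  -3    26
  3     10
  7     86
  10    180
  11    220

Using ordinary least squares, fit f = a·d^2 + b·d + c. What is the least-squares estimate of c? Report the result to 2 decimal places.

Normal-equation sums: Σd^2·d^2 = 27204, Σd^2·d = 2674, Σd^2 = 288, Σd·d = 288, Σd = 28, Σ1 = 5.
Right-hand side: Σd^2·f = 49158, Σd·f = 4774, Σf = 522.
XᵀX·[a, b, c]ᵀ = Xᵀf becomes [[27204, 2674, 288]; [2674, 288, 28]; [288, 28, 5]]·[a, b, c]ᵀ = [49158, 4774, 522]ᵀ.
Inverting the 3×3 Gram matrix, [a, b, c]ᵀ = [675805/333211, -765681/333211, 148674/333211]ᵀ.

c = 0.45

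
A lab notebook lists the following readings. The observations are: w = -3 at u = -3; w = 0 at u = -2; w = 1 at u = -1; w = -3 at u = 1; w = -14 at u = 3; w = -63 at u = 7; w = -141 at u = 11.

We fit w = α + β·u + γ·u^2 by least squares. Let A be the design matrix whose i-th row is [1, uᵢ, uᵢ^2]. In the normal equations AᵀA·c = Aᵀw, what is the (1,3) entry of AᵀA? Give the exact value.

194

Row 1 ↔ basis 1, column 3 ↔ basis u^2, so (AᵀA)_{1,3} = Σᵢ u^2 = (1)·(9) + (1)·(4) + (1)·(1) + (1)·(1) + (1)·(9) + (1)·(49) + (1)·(121) = 194.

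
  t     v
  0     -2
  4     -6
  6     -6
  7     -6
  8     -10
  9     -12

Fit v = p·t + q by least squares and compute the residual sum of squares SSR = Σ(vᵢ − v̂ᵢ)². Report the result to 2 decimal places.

Compute the Gram sums: Σt·t = 246, Σt = 34, Σ1 = 6.
Moment sums: Σt·v = -290, Σv = -42.
Δ = 246·6 − 34² = 320.
p = ((-290)·6 − 34·(-42))/320 = -39/40; q = (246·(-42) − 34·(-290))/320 = -59/40.
Residuals: -21/40, -5/8, 53/40, 23/10, -29/40, -7/4; SSR = 113/10.

SSR = 11.30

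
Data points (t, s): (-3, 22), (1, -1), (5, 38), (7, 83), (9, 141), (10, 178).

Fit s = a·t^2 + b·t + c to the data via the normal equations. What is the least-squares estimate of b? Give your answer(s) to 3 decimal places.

b = -1.899

Setting ∂/∂a … = 0 gives: 19669·a + 2171·b + 265·c = 34435;  2171·a + 265·b + 29·c = 3753;  265·a + 29·b + 6·c = 461.
Solving the 3×3 system (Gaussian elimination) gives a = 42811/21630, b = -5867/3090, c = -5069/3605.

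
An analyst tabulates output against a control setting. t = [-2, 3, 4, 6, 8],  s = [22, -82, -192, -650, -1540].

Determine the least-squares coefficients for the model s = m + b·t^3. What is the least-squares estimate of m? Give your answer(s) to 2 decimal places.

XᵀX·[m, b]ᵀ = Xᵀs reads: 5·m + 811·b = -2442;  811·m + 313689·b = -943558.
(Σ1 = 5, Σt^3 = 811, Σt^3·t^3 = 313689, Σs = -2442, Σt^3·s = -943558.)
Eliminating b: 313689·(row 1) − 811·(row 2) gives 910724·m = 313689·(-2442) − 811·(-943558) = -803000, so m = -200750/227681.
Then b = ((-943558) − 811·(-200750/227681))/313689 = -684332/227681.

m = -0.88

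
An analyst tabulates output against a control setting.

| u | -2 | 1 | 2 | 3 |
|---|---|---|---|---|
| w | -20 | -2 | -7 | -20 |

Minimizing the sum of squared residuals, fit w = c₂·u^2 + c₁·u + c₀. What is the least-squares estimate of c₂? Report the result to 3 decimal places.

Compute the Gram sums: Σu^2·u^2 = 114, Σu^2·u = 28, Σu^2 = 18, Σu·u = 18, Σu = 4, Σ1 = 4.
And Σu^2·w = -290, Σu·w = -36, Σw = -49.
So AᵀA·[c₂, c₁, c₀]ᵀ = Aᵀw: [[114, 28, 18]; [28, 18, 4]; [18, 4, 4]]·[c₂, c₁, c₀]ᵀ = [-290, -36, -49]ᵀ.
Solving the 3×3 system (Gaussian elimination) gives c₂ = -1103/362, c₁ = 562/181, c₀ = -595/362.

c₂ = -3.047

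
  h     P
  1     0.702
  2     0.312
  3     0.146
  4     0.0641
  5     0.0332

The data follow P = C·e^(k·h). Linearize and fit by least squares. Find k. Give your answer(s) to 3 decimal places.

k = -0.769

Linearized form: ln P = k·h + ln C. From the 5 transformed points,
AᵀA = [[55.0000, 15.0000]; [15.0000, 5]], rhs = [-36.4710, -9.5952]ᵀ  (here Σh = 15.0000, Σ(h)² = 55.0000, Σln P = -9.5952, Σh·ln P = -36.4710).
Δ = 55.0000·5 − (15.0000)² = 50.0000; k = (-36.4710·5 − 15.0000·-9.5952)/50.0000 = -0.76853, ln C = (55.0000·-9.5952 − 15.0000·-36.4710)/50.0000 = 0.38655.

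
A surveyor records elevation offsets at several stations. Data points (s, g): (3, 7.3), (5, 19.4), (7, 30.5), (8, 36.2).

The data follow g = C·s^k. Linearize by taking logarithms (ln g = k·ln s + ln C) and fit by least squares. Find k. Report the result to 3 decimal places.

k = 1.635

With ln gᵢ as the transformed response and ln sᵢ as the regressor:
Σln s = 6.7334, Σ(ln s)² = 11.9079, Σln g = 11.9599, Σln s·ln g = 21.0702.
Equations: 11.9079·k + 6.7334·ln C = 21.0702;  6.7334·k + 4·ln C = 11.9599.
Slope k = (n·Σln s·ln g − Σln s·Σln g)/(n·Σ(ln s)² − (Σln s)²) = (4·21.0702 − 6.7334·11.9599)/2.2928 = 1.63535; ln C = (Σln g − k·Σln s)/n = 0.23712.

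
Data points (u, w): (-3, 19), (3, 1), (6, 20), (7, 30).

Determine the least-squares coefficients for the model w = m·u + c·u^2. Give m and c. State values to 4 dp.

The normal system XᵀX·[m, c]ᵀ = Xᵀw is [[103, 559]; [559, 3859]]·[m, c]ᵀ = [276, 2370]ᵀ.
Δ = 103·3859 − 559² = 84996.
m = (276·3859 − 559·2370)/84996 = -43291/14166; c = (103·2370 − 559·276)/84996 = 14971/14166.

m = -3.0560, c = 1.0568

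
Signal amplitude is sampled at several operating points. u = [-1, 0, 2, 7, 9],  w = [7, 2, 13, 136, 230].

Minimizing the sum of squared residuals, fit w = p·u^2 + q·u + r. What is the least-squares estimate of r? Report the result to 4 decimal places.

r = 2.6735

Entries of XᵀX: Σu^2·u^2 = 8979, Σu^2·u = 1079, Σu^2 = 135, Σu·u = 135, Σu = 17, Σ1 = 5.
Moment sums: Σu^2·w = 25353, Σu·w = 3041, Σw = 388.
Row-reducing yields p = 202471/68462, q = -99147/68462, r = 91517/34231.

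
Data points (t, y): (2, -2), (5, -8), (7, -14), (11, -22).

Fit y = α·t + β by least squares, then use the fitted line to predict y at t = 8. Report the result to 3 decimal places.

Setting ∂/∂α … = 0 gives: 199·α + 25·β = -384;  25·α + 4·β = -46.
(Σt·t = 199, Σt = 25, Σ1 = 4, Σt·y = -384, Σy = -46.)
Eliminating β: 4·(row 1) − 25·(row 2) gives 171·α = 4·(-384) − 25·(-46) = -386, so α = -386/171.
Then β = ((-46) − 25·(-386/171))/4 = 446/171.
At t = 8: ŷ = (-386/171)·(8) + (446/171)·(1) = -2642/171.

ŷ = -15.450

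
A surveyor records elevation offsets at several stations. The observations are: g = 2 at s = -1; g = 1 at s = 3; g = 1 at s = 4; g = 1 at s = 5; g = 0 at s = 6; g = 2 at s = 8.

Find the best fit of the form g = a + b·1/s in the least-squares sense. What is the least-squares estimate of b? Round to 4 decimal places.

b = -0.8393

The normal system MᵀM·[a, b]ᵀ = Mᵀg is [[6, 3/40]; [3/40, 18101/14400]]·[a, b]ᵀ = [7, -29/30]ᵀ.
Eliminating b: (18101/14400)·(row 1) − (3/40)·(row 2) gives (1447/192)·a = (18101/14400)·7 − (3/40)·(-29/30) = 127751/14400, so a = 127751/108525.
Then b = ((-29/30) − (3/40)·(127751/108525))/(18101/14400) = -6072/7235.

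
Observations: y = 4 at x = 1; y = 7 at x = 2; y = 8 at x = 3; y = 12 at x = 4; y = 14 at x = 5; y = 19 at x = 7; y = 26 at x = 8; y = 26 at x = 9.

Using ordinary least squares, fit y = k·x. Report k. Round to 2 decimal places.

k = 2.95

MᵀM·[k]ᵀ = Mᵀy reads: 249·k = 735.
(Σx·x = 249, Σx·y = 735.)
k = 735/249 = 2.95181.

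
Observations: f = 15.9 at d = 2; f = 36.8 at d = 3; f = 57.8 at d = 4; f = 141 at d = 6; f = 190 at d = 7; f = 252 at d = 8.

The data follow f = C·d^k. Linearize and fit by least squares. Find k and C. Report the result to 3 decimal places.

Taking logs, ln f = k·ln d + ln C, so regress ln f on ln d.
Σln d = 8.9952, Σ(ln d)² = 14.9303, Σln f = 26.1540, Σln d·ln f = 42.0780.
Equations: 14.9303·k + 8.9952·ln C = 42.0780;  8.9952·k + 6·ln C = 26.1540.
Δ = 14.9303·6 − (8.9952)² = 8.6686; k = (42.0780·6 − 8.9952·26.1540)/8.6686 = 1.98517, ln C = (14.9303·26.1540 − 8.9952·42.0780)/8.6686 = 1.38286, so C = exp(1.38286) = 3.98627.

k = 1.985, C = 3.986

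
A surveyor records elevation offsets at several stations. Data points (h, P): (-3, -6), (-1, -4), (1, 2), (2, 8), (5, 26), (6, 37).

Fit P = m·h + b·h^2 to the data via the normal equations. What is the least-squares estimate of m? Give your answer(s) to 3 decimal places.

From the data, Σh·h = 76, Σh·h^2 = 322, Σh^2·h^2 = 2020.
And Σh·P = 392, Σh^2·P = 1958.
So MᵀM·[m, b]ᵀ = MᵀP: [[76, 322]; [322, 2020]]·[m, b]ᵀ = [392, 1958]ᵀ.
Eliminating b: 2020·(row 1) − 322·(row 2) gives 49836·m = 2020·392 − 322·1958 = 161364, so m = 13447/4153.
Then b = (1958 − 322·(13447/4153))/2020 = 1882/4153.

m = 3.238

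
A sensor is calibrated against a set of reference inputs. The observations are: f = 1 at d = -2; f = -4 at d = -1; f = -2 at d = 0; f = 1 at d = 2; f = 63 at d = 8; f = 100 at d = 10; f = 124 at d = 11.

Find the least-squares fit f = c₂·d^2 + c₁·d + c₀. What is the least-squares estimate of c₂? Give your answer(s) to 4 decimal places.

Sums needed: Σd^2·d^2 = 28770, Σd^2·d = 2842, Σd^2 = 294, Σd·d = 294, Σd = 28, Σ1 = 7.
And Σd^2·f = 29040, Σd·f = 2872, Σf = 283.
Normal equations: [[28770, 2842, 294]; [2842, 294, 28]; [294, 28, 7]]·[c₂, c₁, c₀]ᵀ = [29040, 2872, 283]ᵀ.
Row-reducing yields c₂ = 7971/7616, c₁ = -9/448, c₀ = -13133/3808.

c₂ = 1.0466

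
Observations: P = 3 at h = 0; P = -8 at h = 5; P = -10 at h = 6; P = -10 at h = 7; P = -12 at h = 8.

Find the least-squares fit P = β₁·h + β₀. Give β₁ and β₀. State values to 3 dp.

β₁ = -1.897, β₀ = 2.464

Setting ∂/∂β₁ … = 0 gives: 174·β₁ + 26·β₀ = -266;  26·β₁ + 5·β₀ = -37.
Eliminating β₀: 5·(row 1) − 26·(row 2) gives 194·β₁ = 5·(-266) − 26·(-37) = -368, so β₁ = -184/97.
Then β₀ = ((-37) − 26·(-184/97))/5 = 239/97.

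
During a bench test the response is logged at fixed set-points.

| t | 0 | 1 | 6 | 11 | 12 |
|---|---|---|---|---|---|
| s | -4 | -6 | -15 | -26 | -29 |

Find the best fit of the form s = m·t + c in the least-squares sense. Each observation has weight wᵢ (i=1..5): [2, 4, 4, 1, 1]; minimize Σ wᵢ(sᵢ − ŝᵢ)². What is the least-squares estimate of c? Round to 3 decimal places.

Normal-equation sums: Σwᵢ·t·t = 413, Σwᵢ·t = 51, Σwᵢ·1 = 12.
And Σwᵢ·t·s = -1018, Σwᵢ·s = -147.
Normal equations: [[413, 51]; [51, 12]]·[m, c]ᵀ = [-1018, -147]ᵀ.
Eliminating c: 12·(row 1) − 51·(row 2) gives 2355·m = 12·(-1018) − 51·(-147) = -4719, so m = -1573/785.
Then c = ((-147) − 51·(-1573/785))/12 = -2931/785.

c = -3.734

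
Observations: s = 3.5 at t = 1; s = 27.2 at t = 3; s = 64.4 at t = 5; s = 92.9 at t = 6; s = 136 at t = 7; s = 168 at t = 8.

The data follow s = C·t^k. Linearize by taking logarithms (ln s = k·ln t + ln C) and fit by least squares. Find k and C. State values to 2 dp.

Taking logs, ln s = k·ln t + ln C, so regress ln s on ln t.
XᵀX = [[15.1183, 8.5252]; [8.5252, 6]], rhs = [38.6664, 23.2892]ᵀ  (here Σln t = 8.5252, Σ(ln t)² = 15.1183, Σln s = 23.2892, Σln t·ln s = 38.6664).
Slope k = (n·Σln t·ln s − Σln t·Σln s)/(n·Σ(ln t)² − (Σln t)²) = (6·38.6664 − 8.5252·23.2892)/18.0313 = 1.85533; ln C = (Σln s − k·Σln t)/n = 1.24538, so C = exp(1.24538) = 3.47426.

k = 1.86, C = 3.47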